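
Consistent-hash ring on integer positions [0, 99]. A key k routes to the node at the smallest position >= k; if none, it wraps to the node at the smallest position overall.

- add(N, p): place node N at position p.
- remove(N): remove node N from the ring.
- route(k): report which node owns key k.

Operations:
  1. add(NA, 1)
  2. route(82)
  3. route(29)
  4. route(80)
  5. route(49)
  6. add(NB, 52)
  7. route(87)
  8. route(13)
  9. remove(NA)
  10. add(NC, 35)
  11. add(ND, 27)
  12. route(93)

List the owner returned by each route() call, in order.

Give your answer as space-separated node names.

Op 1: add NA@1 -> ring=[1:NA]
Op 2: route key 82: none >= 82, wrap to smallest pos 1 -> NA
Op 3: route key 29: none >= 29, wrap to smallest pos 1 -> NA
Op 4: route key 80: none >= 80, wrap to smallest pos 1 -> NA
Op 5: route key 49: none >= 49, wrap to smallest pos 1 -> NA
Op 6: add NB@52 -> ring=[1:NA,52:NB]
Op 7: route key 87: none >= 87, wrap to smallest pos 1 -> NA
Op 8: route key 13: smallest pos >= 13 is 52 -> NB
Op 9: remove NA -> ring=[52:NB]
Op 10: add NC@35 -> ring=[35:NC,52:NB]
Op 11: add ND@27 -> ring=[27:ND,35:NC,52:NB]
Op 12: route key 93: none >= 93, wrap to smallest pos 27 -> ND

Answer: NA NA NA NA NA NB ND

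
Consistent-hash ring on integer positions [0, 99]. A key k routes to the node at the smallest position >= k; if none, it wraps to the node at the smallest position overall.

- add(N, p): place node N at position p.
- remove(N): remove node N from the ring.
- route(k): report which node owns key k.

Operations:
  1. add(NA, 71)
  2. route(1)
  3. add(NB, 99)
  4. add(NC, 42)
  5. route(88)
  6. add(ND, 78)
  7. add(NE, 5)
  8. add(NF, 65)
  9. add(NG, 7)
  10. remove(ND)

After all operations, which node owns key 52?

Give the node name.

Answer: NF

Derivation:
Op 1: add NA@71 -> ring=[71:NA]
Op 2: route key 1: smallest pos >= 1 is 71 -> NA
Op 3: add NB@99 -> ring=[71:NA,99:NB]
Op 4: add NC@42 -> ring=[42:NC,71:NA,99:NB]
Op 5: route key 88: smallest pos >= 88 is 99 -> NB
Op 6: add ND@78 -> ring=[42:NC,71:NA,78:ND,99:NB]
Op 7: add NE@5 -> ring=[5:NE,42:NC,71:NA,78:ND,99:NB]
Op 8: add NF@65 -> ring=[5:NE,42:NC,65:NF,71:NA,78:ND,99:NB]
Op 9: add NG@7 -> ring=[5:NE,7:NG,42:NC,65:NF,71:NA,78:ND,99:NB]
Op 10: remove ND -> ring=[5:NE,7:NG,42:NC,65:NF,71:NA,99:NB]
Final route key 52: smallest pos >= 52 is 65 -> NF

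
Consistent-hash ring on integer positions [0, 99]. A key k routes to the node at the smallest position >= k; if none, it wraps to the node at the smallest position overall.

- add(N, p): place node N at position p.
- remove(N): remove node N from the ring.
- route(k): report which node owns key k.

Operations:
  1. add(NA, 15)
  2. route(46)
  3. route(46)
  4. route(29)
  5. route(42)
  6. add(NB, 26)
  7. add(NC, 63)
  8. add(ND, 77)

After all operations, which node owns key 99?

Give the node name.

Answer: NA

Derivation:
Op 1: add NA@15 -> ring=[15:NA]
Op 2: route key 46: none >= 46, wrap to smallest pos 15 -> NA
Op 3: route key 46: none >= 46, wrap to smallest pos 15 -> NA
Op 4: route key 29: none >= 29, wrap to smallest pos 15 -> NA
Op 5: route key 42: none >= 42, wrap to smallest pos 15 -> NA
Op 6: add NB@26 -> ring=[15:NA,26:NB]
Op 7: add NC@63 -> ring=[15:NA,26:NB,63:NC]
Op 8: add ND@77 -> ring=[15:NA,26:NB,63:NC,77:ND]
Final route key 99: none >= 99, wrap to smallest pos 15 -> NA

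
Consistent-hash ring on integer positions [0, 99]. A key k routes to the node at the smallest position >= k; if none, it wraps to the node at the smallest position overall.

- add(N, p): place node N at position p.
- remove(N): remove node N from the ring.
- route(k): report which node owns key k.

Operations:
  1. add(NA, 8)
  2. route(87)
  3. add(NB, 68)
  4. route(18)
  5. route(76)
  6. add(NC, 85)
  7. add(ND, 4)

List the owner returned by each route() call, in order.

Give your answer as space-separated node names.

Answer: NA NB NA

Derivation:
Op 1: add NA@8 -> ring=[8:NA]
Op 2: route key 87: none >= 87, wrap to smallest pos 8 -> NA
Op 3: add NB@68 -> ring=[8:NA,68:NB]
Op 4: route key 18: smallest pos >= 18 is 68 -> NB
Op 5: route key 76: none >= 76, wrap to smallest pos 8 -> NA
Op 6: add NC@85 -> ring=[8:NA,68:NB,85:NC]
Op 7: add ND@4 -> ring=[4:ND,8:NA,68:NB,85:NC]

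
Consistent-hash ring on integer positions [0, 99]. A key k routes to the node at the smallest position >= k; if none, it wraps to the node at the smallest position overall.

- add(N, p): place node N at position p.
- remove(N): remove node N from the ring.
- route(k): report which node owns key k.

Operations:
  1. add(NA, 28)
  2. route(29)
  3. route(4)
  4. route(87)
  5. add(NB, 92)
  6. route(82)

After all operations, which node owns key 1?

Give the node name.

Answer: NA

Derivation:
Op 1: add NA@28 -> ring=[28:NA]
Op 2: route key 29: none >= 29, wrap to smallest pos 28 -> NA
Op 3: route key 4: smallest pos >= 4 is 28 -> NA
Op 4: route key 87: none >= 87, wrap to smallest pos 28 -> NA
Op 5: add NB@92 -> ring=[28:NA,92:NB]
Op 6: route key 82: smallest pos >= 82 is 92 -> NB
Final route key 1: smallest pos >= 1 is 28 -> NA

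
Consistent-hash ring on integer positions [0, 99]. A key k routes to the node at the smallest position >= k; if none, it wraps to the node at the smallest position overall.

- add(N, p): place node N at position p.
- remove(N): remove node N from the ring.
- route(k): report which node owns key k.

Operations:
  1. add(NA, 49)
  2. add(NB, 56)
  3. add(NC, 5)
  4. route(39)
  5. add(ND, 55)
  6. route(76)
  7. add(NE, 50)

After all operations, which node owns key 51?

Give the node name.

Answer: ND

Derivation:
Op 1: add NA@49 -> ring=[49:NA]
Op 2: add NB@56 -> ring=[49:NA,56:NB]
Op 3: add NC@5 -> ring=[5:NC,49:NA,56:NB]
Op 4: route key 39: smallest pos >= 39 is 49 -> NA
Op 5: add ND@55 -> ring=[5:NC,49:NA,55:ND,56:NB]
Op 6: route key 76: none >= 76, wrap to smallest pos 5 -> NC
Op 7: add NE@50 -> ring=[5:NC,49:NA,50:NE,55:ND,56:NB]
Final route key 51: smallest pos >= 51 is 55 -> ND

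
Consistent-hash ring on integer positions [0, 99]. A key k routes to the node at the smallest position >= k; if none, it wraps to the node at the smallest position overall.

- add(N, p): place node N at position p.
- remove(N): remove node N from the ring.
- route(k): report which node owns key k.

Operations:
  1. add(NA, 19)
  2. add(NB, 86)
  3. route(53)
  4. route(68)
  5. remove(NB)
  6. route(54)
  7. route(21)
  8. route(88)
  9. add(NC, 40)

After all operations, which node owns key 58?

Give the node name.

Answer: NA

Derivation:
Op 1: add NA@19 -> ring=[19:NA]
Op 2: add NB@86 -> ring=[19:NA,86:NB]
Op 3: route key 53: smallest pos >= 53 is 86 -> NB
Op 4: route key 68: smallest pos >= 68 is 86 -> NB
Op 5: remove NB -> ring=[19:NA]
Op 6: route key 54: none >= 54, wrap to smallest pos 19 -> NA
Op 7: route key 21: none >= 21, wrap to smallest pos 19 -> NA
Op 8: route key 88: none >= 88, wrap to smallest pos 19 -> NA
Op 9: add NC@40 -> ring=[19:NA,40:NC]
Final route key 58: none >= 58, wrap to smallest pos 19 -> NA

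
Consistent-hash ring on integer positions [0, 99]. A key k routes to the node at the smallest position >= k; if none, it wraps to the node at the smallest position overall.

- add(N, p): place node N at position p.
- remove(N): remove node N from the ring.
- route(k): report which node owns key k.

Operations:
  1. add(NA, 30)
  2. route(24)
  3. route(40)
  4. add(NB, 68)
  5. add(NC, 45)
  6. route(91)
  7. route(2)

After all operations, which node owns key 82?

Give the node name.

Answer: NA

Derivation:
Op 1: add NA@30 -> ring=[30:NA]
Op 2: route key 24: smallest pos >= 24 is 30 -> NA
Op 3: route key 40: none >= 40, wrap to smallest pos 30 -> NA
Op 4: add NB@68 -> ring=[30:NA,68:NB]
Op 5: add NC@45 -> ring=[30:NA,45:NC,68:NB]
Op 6: route key 91: none >= 91, wrap to smallest pos 30 -> NA
Op 7: route key 2: smallest pos >= 2 is 30 -> NA
Final route key 82: none >= 82, wrap to smallest pos 30 -> NA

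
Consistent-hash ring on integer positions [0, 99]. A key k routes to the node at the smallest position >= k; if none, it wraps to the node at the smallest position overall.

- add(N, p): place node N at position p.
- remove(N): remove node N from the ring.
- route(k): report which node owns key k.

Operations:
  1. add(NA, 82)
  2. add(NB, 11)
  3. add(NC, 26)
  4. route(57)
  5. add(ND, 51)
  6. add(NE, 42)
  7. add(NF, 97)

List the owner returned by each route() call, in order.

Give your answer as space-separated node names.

Answer: NA

Derivation:
Op 1: add NA@82 -> ring=[82:NA]
Op 2: add NB@11 -> ring=[11:NB,82:NA]
Op 3: add NC@26 -> ring=[11:NB,26:NC,82:NA]
Op 4: route key 57: smallest pos >= 57 is 82 -> NA
Op 5: add ND@51 -> ring=[11:NB,26:NC,51:ND,82:NA]
Op 6: add NE@42 -> ring=[11:NB,26:NC,42:NE,51:ND,82:NA]
Op 7: add NF@97 -> ring=[11:NB,26:NC,42:NE,51:ND,82:NA,97:NF]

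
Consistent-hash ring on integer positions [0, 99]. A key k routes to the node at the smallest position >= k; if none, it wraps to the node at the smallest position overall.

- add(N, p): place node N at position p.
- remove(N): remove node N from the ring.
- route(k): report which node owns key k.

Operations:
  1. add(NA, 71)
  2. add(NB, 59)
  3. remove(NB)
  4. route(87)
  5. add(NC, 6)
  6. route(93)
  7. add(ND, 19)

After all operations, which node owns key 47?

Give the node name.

Op 1: add NA@71 -> ring=[71:NA]
Op 2: add NB@59 -> ring=[59:NB,71:NA]
Op 3: remove NB -> ring=[71:NA]
Op 4: route key 87: none >= 87, wrap to smallest pos 71 -> NA
Op 5: add NC@6 -> ring=[6:NC,71:NA]
Op 6: route key 93: none >= 93, wrap to smallest pos 6 -> NC
Op 7: add ND@19 -> ring=[6:NC,19:ND,71:NA]
Final route key 47: smallest pos >= 47 is 71 -> NA

Answer: NA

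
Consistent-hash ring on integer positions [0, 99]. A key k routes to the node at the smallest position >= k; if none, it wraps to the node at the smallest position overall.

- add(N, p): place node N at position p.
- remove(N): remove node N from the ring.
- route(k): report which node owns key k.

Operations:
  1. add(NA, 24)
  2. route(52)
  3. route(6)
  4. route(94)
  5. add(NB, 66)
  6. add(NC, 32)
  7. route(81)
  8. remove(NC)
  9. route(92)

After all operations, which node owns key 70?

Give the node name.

Answer: NA

Derivation:
Op 1: add NA@24 -> ring=[24:NA]
Op 2: route key 52: none >= 52, wrap to smallest pos 24 -> NA
Op 3: route key 6: smallest pos >= 6 is 24 -> NA
Op 4: route key 94: none >= 94, wrap to smallest pos 24 -> NA
Op 5: add NB@66 -> ring=[24:NA,66:NB]
Op 6: add NC@32 -> ring=[24:NA,32:NC,66:NB]
Op 7: route key 81: none >= 81, wrap to smallest pos 24 -> NA
Op 8: remove NC -> ring=[24:NA,66:NB]
Op 9: route key 92: none >= 92, wrap to smallest pos 24 -> NA
Final route key 70: none >= 70, wrap to smallest pos 24 -> NA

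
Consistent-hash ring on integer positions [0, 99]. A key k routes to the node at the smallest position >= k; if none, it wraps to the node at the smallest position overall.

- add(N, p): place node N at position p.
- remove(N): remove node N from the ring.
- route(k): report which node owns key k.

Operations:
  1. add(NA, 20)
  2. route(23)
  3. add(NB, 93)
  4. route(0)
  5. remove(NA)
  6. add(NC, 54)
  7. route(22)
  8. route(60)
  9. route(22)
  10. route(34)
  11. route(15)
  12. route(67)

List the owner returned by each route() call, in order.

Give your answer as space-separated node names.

Op 1: add NA@20 -> ring=[20:NA]
Op 2: route key 23: none >= 23, wrap to smallest pos 20 -> NA
Op 3: add NB@93 -> ring=[20:NA,93:NB]
Op 4: route key 0: smallest pos >= 0 is 20 -> NA
Op 5: remove NA -> ring=[93:NB]
Op 6: add NC@54 -> ring=[54:NC,93:NB]
Op 7: route key 22: smallest pos >= 22 is 54 -> NC
Op 8: route key 60: smallest pos >= 60 is 93 -> NB
Op 9: route key 22: smallest pos >= 22 is 54 -> NC
Op 10: route key 34: smallest pos >= 34 is 54 -> NC
Op 11: route key 15: smallest pos >= 15 is 54 -> NC
Op 12: route key 67: smallest pos >= 67 is 93 -> NB

Answer: NA NA NC NB NC NC NC NB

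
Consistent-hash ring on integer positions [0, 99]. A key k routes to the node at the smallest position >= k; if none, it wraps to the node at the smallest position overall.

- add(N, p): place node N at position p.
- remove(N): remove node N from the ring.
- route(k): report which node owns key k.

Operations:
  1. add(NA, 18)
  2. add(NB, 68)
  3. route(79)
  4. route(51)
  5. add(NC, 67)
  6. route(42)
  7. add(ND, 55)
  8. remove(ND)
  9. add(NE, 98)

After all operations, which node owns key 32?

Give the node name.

Answer: NC

Derivation:
Op 1: add NA@18 -> ring=[18:NA]
Op 2: add NB@68 -> ring=[18:NA,68:NB]
Op 3: route key 79: none >= 79, wrap to smallest pos 18 -> NA
Op 4: route key 51: smallest pos >= 51 is 68 -> NB
Op 5: add NC@67 -> ring=[18:NA,67:NC,68:NB]
Op 6: route key 42: smallest pos >= 42 is 67 -> NC
Op 7: add ND@55 -> ring=[18:NA,55:ND,67:NC,68:NB]
Op 8: remove ND -> ring=[18:NA,67:NC,68:NB]
Op 9: add NE@98 -> ring=[18:NA,67:NC,68:NB,98:NE]
Final route key 32: smallest pos >= 32 is 67 -> NC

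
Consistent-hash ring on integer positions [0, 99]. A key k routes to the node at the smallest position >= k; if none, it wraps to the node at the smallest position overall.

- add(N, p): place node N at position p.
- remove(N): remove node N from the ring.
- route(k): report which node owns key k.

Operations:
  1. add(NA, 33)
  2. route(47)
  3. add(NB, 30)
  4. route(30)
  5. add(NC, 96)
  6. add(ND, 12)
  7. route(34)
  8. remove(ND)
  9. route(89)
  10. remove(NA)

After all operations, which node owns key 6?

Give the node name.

Answer: NB

Derivation:
Op 1: add NA@33 -> ring=[33:NA]
Op 2: route key 47: none >= 47, wrap to smallest pos 33 -> NA
Op 3: add NB@30 -> ring=[30:NB,33:NA]
Op 4: route key 30: smallest pos >= 30 is 30 -> NB
Op 5: add NC@96 -> ring=[30:NB,33:NA,96:NC]
Op 6: add ND@12 -> ring=[12:ND,30:NB,33:NA,96:NC]
Op 7: route key 34: smallest pos >= 34 is 96 -> NC
Op 8: remove ND -> ring=[30:NB,33:NA,96:NC]
Op 9: route key 89: smallest pos >= 89 is 96 -> NC
Op 10: remove NA -> ring=[30:NB,96:NC]
Final route key 6: smallest pos >= 6 is 30 -> NB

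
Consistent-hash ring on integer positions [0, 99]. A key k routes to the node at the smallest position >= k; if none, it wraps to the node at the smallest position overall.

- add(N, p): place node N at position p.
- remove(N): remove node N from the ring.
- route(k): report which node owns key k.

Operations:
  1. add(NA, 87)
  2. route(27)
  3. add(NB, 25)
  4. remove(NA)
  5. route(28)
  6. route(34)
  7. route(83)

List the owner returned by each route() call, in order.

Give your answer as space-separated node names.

Answer: NA NB NB NB

Derivation:
Op 1: add NA@87 -> ring=[87:NA]
Op 2: route key 27: smallest pos >= 27 is 87 -> NA
Op 3: add NB@25 -> ring=[25:NB,87:NA]
Op 4: remove NA -> ring=[25:NB]
Op 5: route key 28: none >= 28, wrap to smallest pos 25 -> NB
Op 6: route key 34: none >= 34, wrap to smallest pos 25 -> NB
Op 7: route key 83: none >= 83, wrap to smallest pos 25 -> NB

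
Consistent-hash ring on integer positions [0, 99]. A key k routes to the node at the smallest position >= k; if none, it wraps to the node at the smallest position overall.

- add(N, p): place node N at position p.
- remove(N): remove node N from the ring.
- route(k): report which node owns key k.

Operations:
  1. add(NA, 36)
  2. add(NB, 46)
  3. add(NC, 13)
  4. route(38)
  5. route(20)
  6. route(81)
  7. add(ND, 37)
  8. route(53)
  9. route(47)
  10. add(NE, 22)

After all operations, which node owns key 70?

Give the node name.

Op 1: add NA@36 -> ring=[36:NA]
Op 2: add NB@46 -> ring=[36:NA,46:NB]
Op 3: add NC@13 -> ring=[13:NC,36:NA,46:NB]
Op 4: route key 38: smallest pos >= 38 is 46 -> NB
Op 5: route key 20: smallest pos >= 20 is 36 -> NA
Op 6: route key 81: none >= 81, wrap to smallest pos 13 -> NC
Op 7: add ND@37 -> ring=[13:NC,36:NA,37:ND,46:NB]
Op 8: route key 53: none >= 53, wrap to smallest pos 13 -> NC
Op 9: route key 47: none >= 47, wrap to smallest pos 13 -> NC
Op 10: add NE@22 -> ring=[13:NC,22:NE,36:NA,37:ND,46:NB]
Final route key 70: none >= 70, wrap to smallest pos 13 -> NC

Answer: NC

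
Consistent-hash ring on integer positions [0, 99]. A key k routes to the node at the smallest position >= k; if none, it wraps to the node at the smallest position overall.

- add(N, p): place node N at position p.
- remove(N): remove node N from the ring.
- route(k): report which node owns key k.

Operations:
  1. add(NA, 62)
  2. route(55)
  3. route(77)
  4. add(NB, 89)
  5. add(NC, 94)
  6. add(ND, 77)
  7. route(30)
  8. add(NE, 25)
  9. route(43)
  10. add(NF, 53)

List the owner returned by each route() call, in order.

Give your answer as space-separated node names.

Answer: NA NA NA NA

Derivation:
Op 1: add NA@62 -> ring=[62:NA]
Op 2: route key 55: smallest pos >= 55 is 62 -> NA
Op 3: route key 77: none >= 77, wrap to smallest pos 62 -> NA
Op 4: add NB@89 -> ring=[62:NA,89:NB]
Op 5: add NC@94 -> ring=[62:NA,89:NB,94:NC]
Op 6: add ND@77 -> ring=[62:NA,77:ND,89:NB,94:NC]
Op 7: route key 30: smallest pos >= 30 is 62 -> NA
Op 8: add NE@25 -> ring=[25:NE,62:NA,77:ND,89:NB,94:NC]
Op 9: route key 43: smallest pos >= 43 is 62 -> NA
Op 10: add NF@53 -> ring=[25:NE,53:NF,62:NA,77:ND,89:NB,94:NC]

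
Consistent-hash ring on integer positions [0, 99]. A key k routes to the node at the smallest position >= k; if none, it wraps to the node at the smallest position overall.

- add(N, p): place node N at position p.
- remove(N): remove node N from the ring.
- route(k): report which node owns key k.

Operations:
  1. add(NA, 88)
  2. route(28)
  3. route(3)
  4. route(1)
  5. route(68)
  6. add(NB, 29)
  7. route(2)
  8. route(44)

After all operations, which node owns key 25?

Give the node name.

Op 1: add NA@88 -> ring=[88:NA]
Op 2: route key 28: smallest pos >= 28 is 88 -> NA
Op 3: route key 3: smallest pos >= 3 is 88 -> NA
Op 4: route key 1: smallest pos >= 1 is 88 -> NA
Op 5: route key 68: smallest pos >= 68 is 88 -> NA
Op 6: add NB@29 -> ring=[29:NB,88:NA]
Op 7: route key 2: smallest pos >= 2 is 29 -> NB
Op 8: route key 44: smallest pos >= 44 is 88 -> NA
Final route key 25: smallest pos >= 25 is 29 -> NB

Answer: NB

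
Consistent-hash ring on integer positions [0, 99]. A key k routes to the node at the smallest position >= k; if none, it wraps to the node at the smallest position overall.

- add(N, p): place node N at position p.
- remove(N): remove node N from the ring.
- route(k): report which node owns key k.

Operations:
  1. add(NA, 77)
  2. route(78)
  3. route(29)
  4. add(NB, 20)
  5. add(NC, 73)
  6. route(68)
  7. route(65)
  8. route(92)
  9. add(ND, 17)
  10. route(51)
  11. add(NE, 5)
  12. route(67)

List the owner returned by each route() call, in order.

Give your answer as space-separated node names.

Op 1: add NA@77 -> ring=[77:NA]
Op 2: route key 78: none >= 78, wrap to smallest pos 77 -> NA
Op 3: route key 29: smallest pos >= 29 is 77 -> NA
Op 4: add NB@20 -> ring=[20:NB,77:NA]
Op 5: add NC@73 -> ring=[20:NB,73:NC,77:NA]
Op 6: route key 68: smallest pos >= 68 is 73 -> NC
Op 7: route key 65: smallest pos >= 65 is 73 -> NC
Op 8: route key 92: none >= 92, wrap to smallest pos 20 -> NB
Op 9: add ND@17 -> ring=[17:ND,20:NB,73:NC,77:NA]
Op 10: route key 51: smallest pos >= 51 is 73 -> NC
Op 11: add NE@5 -> ring=[5:NE,17:ND,20:NB,73:NC,77:NA]
Op 12: route key 67: smallest pos >= 67 is 73 -> NC

Answer: NA NA NC NC NB NC NC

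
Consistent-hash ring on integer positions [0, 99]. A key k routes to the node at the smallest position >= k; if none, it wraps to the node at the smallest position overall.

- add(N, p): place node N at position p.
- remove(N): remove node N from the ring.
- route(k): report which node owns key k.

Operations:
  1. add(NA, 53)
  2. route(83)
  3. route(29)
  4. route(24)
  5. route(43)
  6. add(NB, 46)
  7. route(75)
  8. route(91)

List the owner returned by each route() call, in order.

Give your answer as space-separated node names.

Answer: NA NA NA NA NB NB

Derivation:
Op 1: add NA@53 -> ring=[53:NA]
Op 2: route key 83: none >= 83, wrap to smallest pos 53 -> NA
Op 3: route key 29: smallest pos >= 29 is 53 -> NA
Op 4: route key 24: smallest pos >= 24 is 53 -> NA
Op 5: route key 43: smallest pos >= 43 is 53 -> NA
Op 6: add NB@46 -> ring=[46:NB,53:NA]
Op 7: route key 75: none >= 75, wrap to smallest pos 46 -> NB
Op 8: route key 91: none >= 91, wrap to smallest pos 46 -> NB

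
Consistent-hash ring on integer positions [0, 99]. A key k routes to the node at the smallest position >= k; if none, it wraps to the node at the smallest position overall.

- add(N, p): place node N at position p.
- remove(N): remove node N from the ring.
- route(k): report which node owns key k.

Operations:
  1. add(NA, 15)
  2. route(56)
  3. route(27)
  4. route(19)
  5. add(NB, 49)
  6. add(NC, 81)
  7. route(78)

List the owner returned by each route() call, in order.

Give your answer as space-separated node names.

Answer: NA NA NA NC

Derivation:
Op 1: add NA@15 -> ring=[15:NA]
Op 2: route key 56: none >= 56, wrap to smallest pos 15 -> NA
Op 3: route key 27: none >= 27, wrap to smallest pos 15 -> NA
Op 4: route key 19: none >= 19, wrap to smallest pos 15 -> NA
Op 5: add NB@49 -> ring=[15:NA,49:NB]
Op 6: add NC@81 -> ring=[15:NA,49:NB,81:NC]
Op 7: route key 78: smallest pos >= 78 is 81 -> NC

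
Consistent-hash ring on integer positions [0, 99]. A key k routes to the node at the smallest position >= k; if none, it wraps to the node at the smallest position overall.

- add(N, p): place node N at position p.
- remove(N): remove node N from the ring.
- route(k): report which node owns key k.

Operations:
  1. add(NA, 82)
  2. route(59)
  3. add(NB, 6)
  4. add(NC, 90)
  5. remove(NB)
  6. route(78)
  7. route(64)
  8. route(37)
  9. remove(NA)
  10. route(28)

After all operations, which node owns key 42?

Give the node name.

Answer: NC

Derivation:
Op 1: add NA@82 -> ring=[82:NA]
Op 2: route key 59: smallest pos >= 59 is 82 -> NA
Op 3: add NB@6 -> ring=[6:NB,82:NA]
Op 4: add NC@90 -> ring=[6:NB,82:NA,90:NC]
Op 5: remove NB -> ring=[82:NA,90:NC]
Op 6: route key 78: smallest pos >= 78 is 82 -> NA
Op 7: route key 64: smallest pos >= 64 is 82 -> NA
Op 8: route key 37: smallest pos >= 37 is 82 -> NA
Op 9: remove NA -> ring=[90:NC]
Op 10: route key 28: smallest pos >= 28 is 90 -> NC
Final route key 42: smallest pos >= 42 is 90 -> NC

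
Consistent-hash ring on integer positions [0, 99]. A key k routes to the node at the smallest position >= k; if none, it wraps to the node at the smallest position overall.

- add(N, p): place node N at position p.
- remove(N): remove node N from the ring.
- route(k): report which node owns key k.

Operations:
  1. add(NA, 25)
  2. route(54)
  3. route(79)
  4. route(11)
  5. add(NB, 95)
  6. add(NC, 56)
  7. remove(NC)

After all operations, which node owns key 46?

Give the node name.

Op 1: add NA@25 -> ring=[25:NA]
Op 2: route key 54: none >= 54, wrap to smallest pos 25 -> NA
Op 3: route key 79: none >= 79, wrap to smallest pos 25 -> NA
Op 4: route key 11: smallest pos >= 11 is 25 -> NA
Op 5: add NB@95 -> ring=[25:NA,95:NB]
Op 6: add NC@56 -> ring=[25:NA,56:NC,95:NB]
Op 7: remove NC -> ring=[25:NA,95:NB]
Final route key 46: smallest pos >= 46 is 95 -> NB

Answer: NB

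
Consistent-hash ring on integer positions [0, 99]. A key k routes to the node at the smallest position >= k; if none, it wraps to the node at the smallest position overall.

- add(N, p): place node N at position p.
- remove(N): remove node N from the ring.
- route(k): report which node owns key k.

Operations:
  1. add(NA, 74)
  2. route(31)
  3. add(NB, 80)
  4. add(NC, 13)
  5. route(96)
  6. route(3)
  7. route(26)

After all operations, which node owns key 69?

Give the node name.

Answer: NA

Derivation:
Op 1: add NA@74 -> ring=[74:NA]
Op 2: route key 31: smallest pos >= 31 is 74 -> NA
Op 3: add NB@80 -> ring=[74:NA,80:NB]
Op 4: add NC@13 -> ring=[13:NC,74:NA,80:NB]
Op 5: route key 96: none >= 96, wrap to smallest pos 13 -> NC
Op 6: route key 3: smallest pos >= 3 is 13 -> NC
Op 7: route key 26: smallest pos >= 26 is 74 -> NA
Final route key 69: smallest pos >= 69 is 74 -> NA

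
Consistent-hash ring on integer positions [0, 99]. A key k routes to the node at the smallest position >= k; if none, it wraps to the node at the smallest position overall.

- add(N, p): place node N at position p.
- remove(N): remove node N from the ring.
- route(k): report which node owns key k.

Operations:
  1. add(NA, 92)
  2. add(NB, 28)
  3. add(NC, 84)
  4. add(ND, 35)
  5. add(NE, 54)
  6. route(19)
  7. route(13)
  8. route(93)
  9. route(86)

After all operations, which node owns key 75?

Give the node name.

Op 1: add NA@92 -> ring=[92:NA]
Op 2: add NB@28 -> ring=[28:NB,92:NA]
Op 3: add NC@84 -> ring=[28:NB,84:NC,92:NA]
Op 4: add ND@35 -> ring=[28:NB,35:ND,84:NC,92:NA]
Op 5: add NE@54 -> ring=[28:NB,35:ND,54:NE,84:NC,92:NA]
Op 6: route key 19: smallest pos >= 19 is 28 -> NB
Op 7: route key 13: smallest pos >= 13 is 28 -> NB
Op 8: route key 93: none >= 93, wrap to smallest pos 28 -> NB
Op 9: route key 86: smallest pos >= 86 is 92 -> NA
Final route key 75: smallest pos >= 75 is 84 -> NC

Answer: NC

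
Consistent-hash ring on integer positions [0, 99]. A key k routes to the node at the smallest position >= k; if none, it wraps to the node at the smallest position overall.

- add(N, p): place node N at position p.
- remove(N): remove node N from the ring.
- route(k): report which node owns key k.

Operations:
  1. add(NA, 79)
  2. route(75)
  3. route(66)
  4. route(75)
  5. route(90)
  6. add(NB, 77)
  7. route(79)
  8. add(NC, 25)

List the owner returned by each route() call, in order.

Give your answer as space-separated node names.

Answer: NA NA NA NA NA

Derivation:
Op 1: add NA@79 -> ring=[79:NA]
Op 2: route key 75: smallest pos >= 75 is 79 -> NA
Op 3: route key 66: smallest pos >= 66 is 79 -> NA
Op 4: route key 75: smallest pos >= 75 is 79 -> NA
Op 5: route key 90: none >= 90, wrap to smallest pos 79 -> NA
Op 6: add NB@77 -> ring=[77:NB,79:NA]
Op 7: route key 79: smallest pos >= 79 is 79 -> NA
Op 8: add NC@25 -> ring=[25:NC,77:NB,79:NA]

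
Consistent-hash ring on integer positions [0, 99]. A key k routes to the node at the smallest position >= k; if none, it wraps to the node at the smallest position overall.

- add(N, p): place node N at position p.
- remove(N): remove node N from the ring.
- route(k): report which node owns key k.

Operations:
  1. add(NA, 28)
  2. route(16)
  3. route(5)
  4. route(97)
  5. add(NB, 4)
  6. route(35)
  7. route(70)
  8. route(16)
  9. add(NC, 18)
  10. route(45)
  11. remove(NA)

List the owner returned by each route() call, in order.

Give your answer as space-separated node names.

Answer: NA NA NA NB NB NA NB

Derivation:
Op 1: add NA@28 -> ring=[28:NA]
Op 2: route key 16: smallest pos >= 16 is 28 -> NA
Op 3: route key 5: smallest pos >= 5 is 28 -> NA
Op 4: route key 97: none >= 97, wrap to smallest pos 28 -> NA
Op 5: add NB@4 -> ring=[4:NB,28:NA]
Op 6: route key 35: none >= 35, wrap to smallest pos 4 -> NB
Op 7: route key 70: none >= 70, wrap to smallest pos 4 -> NB
Op 8: route key 16: smallest pos >= 16 is 28 -> NA
Op 9: add NC@18 -> ring=[4:NB,18:NC,28:NA]
Op 10: route key 45: none >= 45, wrap to smallest pos 4 -> NB
Op 11: remove NA -> ring=[4:NB,18:NC]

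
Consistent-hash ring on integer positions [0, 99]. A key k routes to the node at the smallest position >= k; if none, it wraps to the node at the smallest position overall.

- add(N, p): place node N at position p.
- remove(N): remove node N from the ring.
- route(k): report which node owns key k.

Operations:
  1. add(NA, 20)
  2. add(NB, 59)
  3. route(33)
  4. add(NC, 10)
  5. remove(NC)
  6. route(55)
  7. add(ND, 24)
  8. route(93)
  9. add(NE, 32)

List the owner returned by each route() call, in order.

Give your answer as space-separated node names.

Op 1: add NA@20 -> ring=[20:NA]
Op 2: add NB@59 -> ring=[20:NA,59:NB]
Op 3: route key 33: smallest pos >= 33 is 59 -> NB
Op 4: add NC@10 -> ring=[10:NC,20:NA,59:NB]
Op 5: remove NC -> ring=[20:NA,59:NB]
Op 6: route key 55: smallest pos >= 55 is 59 -> NB
Op 7: add ND@24 -> ring=[20:NA,24:ND,59:NB]
Op 8: route key 93: none >= 93, wrap to smallest pos 20 -> NA
Op 9: add NE@32 -> ring=[20:NA,24:ND,32:NE,59:NB]

Answer: NB NB NA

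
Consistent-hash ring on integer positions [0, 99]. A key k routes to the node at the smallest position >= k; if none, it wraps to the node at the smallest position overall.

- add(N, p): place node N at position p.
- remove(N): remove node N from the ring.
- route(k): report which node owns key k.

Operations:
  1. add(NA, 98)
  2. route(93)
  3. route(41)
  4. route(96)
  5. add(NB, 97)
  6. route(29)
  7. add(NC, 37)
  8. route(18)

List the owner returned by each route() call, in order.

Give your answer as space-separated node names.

Op 1: add NA@98 -> ring=[98:NA]
Op 2: route key 93: smallest pos >= 93 is 98 -> NA
Op 3: route key 41: smallest pos >= 41 is 98 -> NA
Op 4: route key 96: smallest pos >= 96 is 98 -> NA
Op 5: add NB@97 -> ring=[97:NB,98:NA]
Op 6: route key 29: smallest pos >= 29 is 97 -> NB
Op 7: add NC@37 -> ring=[37:NC,97:NB,98:NA]
Op 8: route key 18: smallest pos >= 18 is 37 -> NC

Answer: NA NA NA NB NC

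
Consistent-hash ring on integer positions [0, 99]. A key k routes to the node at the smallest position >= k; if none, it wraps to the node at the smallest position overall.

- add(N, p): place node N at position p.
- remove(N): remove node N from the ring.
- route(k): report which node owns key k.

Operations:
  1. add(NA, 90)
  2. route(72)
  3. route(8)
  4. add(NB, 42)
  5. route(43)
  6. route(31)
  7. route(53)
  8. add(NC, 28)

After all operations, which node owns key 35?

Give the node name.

Answer: NB

Derivation:
Op 1: add NA@90 -> ring=[90:NA]
Op 2: route key 72: smallest pos >= 72 is 90 -> NA
Op 3: route key 8: smallest pos >= 8 is 90 -> NA
Op 4: add NB@42 -> ring=[42:NB,90:NA]
Op 5: route key 43: smallest pos >= 43 is 90 -> NA
Op 6: route key 31: smallest pos >= 31 is 42 -> NB
Op 7: route key 53: smallest pos >= 53 is 90 -> NA
Op 8: add NC@28 -> ring=[28:NC,42:NB,90:NA]
Final route key 35: smallest pos >= 35 is 42 -> NB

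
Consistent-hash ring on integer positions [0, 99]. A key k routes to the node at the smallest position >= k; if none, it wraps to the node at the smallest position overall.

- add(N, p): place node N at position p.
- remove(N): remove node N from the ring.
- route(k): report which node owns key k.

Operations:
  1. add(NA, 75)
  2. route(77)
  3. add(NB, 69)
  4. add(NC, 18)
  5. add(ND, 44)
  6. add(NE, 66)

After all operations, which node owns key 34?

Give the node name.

Answer: ND

Derivation:
Op 1: add NA@75 -> ring=[75:NA]
Op 2: route key 77: none >= 77, wrap to smallest pos 75 -> NA
Op 3: add NB@69 -> ring=[69:NB,75:NA]
Op 4: add NC@18 -> ring=[18:NC,69:NB,75:NA]
Op 5: add ND@44 -> ring=[18:NC,44:ND,69:NB,75:NA]
Op 6: add NE@66 -> ring=[18:NC,44:ND,66:NE,69:NB,75:NA]
Final route key 34: smallest pos >= 34 is 44 -> ND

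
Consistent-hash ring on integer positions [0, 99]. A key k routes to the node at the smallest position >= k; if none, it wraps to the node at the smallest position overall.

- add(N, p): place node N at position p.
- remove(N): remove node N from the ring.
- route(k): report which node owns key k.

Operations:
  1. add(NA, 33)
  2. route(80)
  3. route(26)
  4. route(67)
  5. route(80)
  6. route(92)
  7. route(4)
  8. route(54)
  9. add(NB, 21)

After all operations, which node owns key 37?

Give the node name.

Answer: NB

Derivation:
Op 1: add NA@33 -> ring=[33:NA]
Op 2: route key 80: none >= 80, wrap to smallest pos 33 -> NA
Op 3: route key 26: smallest pos >= 26 is 33 -> NA
Op 4: route key 67: none >= 67, wrap to smallest pos 33 -> NA
Op 5: route key 80: none >= 80, wrap to smallest pos 33 -> NA
Op 6: route key 92: none >= 92, wrap to smallest pos 33 -> NA
Op 7: route key 4: smallest pos >= 4 is 33 -> NA
Op 8: route key 54: none >= 54, wrap to smallest pos 33 -> NA
Op 9: add NB@21 -> ring=[21:NB,33:NA]
Final route key 37: none >= 37, wrap to smallest pos 21 -> NB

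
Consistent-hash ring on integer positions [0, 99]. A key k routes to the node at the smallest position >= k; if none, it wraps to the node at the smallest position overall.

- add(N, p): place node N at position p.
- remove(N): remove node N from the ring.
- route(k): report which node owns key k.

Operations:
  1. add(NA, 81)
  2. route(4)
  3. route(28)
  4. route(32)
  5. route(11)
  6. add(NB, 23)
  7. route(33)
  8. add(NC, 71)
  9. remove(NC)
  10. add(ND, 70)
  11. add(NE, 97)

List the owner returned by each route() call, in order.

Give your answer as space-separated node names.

Answer: NA NA NA NA NA

Derivation:
Op 1: add NA@81 -> ring=[81:NA]
Op 2: route key 4: smallest pos >= 4 is 81 -> NA
Op 3: route key 28: smallest pos >= 28 is 81 -> NA
Op 4: route key 32: smallest pos >= 32 is 81 -> NA
Op 5: route key 11: smallest pos >= 11 is 81 -> NA
Op 6: add NB@23 -> ring=[23:NB,81:NA]
Op 7: route key 33: smallest pos >= 33 is 81 -> NA
Op 8: add NC@71 -> ring=[23:NB,71:NC,81:NA]
Op 9: remove NC -> ring=[23:NB,81:NA]
Op 10: add ND@70 -> ring=[23:NB,70:ND,81:NA]
Op 11: add NE@97 -> ring=[23:NB,70:ND,81:NA,97:NE]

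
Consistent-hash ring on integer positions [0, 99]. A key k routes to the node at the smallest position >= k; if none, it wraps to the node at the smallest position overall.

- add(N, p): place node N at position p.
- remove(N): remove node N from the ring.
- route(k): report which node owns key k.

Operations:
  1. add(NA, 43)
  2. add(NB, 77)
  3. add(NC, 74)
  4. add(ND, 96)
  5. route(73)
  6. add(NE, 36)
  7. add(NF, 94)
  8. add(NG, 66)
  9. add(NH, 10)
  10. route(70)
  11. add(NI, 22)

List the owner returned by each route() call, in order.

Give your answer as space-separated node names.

Op 1: add NA@43 -> ring=[43:NA]
Op 2: add NB@77 -> ring=[43:NA,77:NB]
Op 3: add NC@74 -> ring=[43:NA,74:NC,77:NB]
Op 4: add ND@96 -> ring=[43:NA,74:NC,77:NB,96:ND]
Op 5: route key 73: smallest pos >= 73 is 74 -> NC
Op 6: add NE@36 -> ring=[36:NE,43:NA,74:NC,77:NB,96:ND]
Op 7: add NF@94 -> ring=[36:NE,43:NA,74:NC,77:NB,94:NF,96:ND]
Op 8: add NG@66 -> ring=[36:NE,43:NA,66:NG,74:NC,77:NB,94:NF,96:ND]
Op 9: add NH@10 -> ring=[10:NH,36:NE,43:NA,66:NG,74:NC,77:NB,94:NF,96:ND]
Op 10: route key 70: smallest pos >= 70 is 74 -> NC
Op 11: add NI@22 -> ring=[10:NH,22:NI,36:NE,43:NA,66:NG,74:NC,77:NB,94:NF,96:ND]

Answer: NC NC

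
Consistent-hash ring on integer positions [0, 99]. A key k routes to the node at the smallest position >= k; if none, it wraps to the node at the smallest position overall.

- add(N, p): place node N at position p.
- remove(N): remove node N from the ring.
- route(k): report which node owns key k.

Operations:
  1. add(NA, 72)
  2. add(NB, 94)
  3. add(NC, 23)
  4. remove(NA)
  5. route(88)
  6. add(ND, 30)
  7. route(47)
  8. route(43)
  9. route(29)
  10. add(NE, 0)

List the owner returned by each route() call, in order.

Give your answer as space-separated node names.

Answer: NB NB NB ND

Derivation:
Op 1: add NA@72 -> ring=[72:NA]
Op 2: add NB@94 -> ring=[72:NA,94:NB]
Op 3: add NC@23 -> ring=[23:NC,72:NA,94:NB]
Op 4: remove NA -> ring=[23:NC,94:NB]
Op 5: route key 88: smallest pos >= 88 is 94 -> NB
Op 6: add ND@30 -> ring=[23:NC,30:ND,94:NB]
Op 7: route key 47: smallest pos >= 47 is 94 -> NB
Op 8: route key 43: smallest pos >= 43 is 94 -> NB
Op 9: route key 29: smallest pos >= 29 is 30 -> ND
Op 10: add NE@0 -> ring=[0:NE,23:NC,30:ND,94:NB]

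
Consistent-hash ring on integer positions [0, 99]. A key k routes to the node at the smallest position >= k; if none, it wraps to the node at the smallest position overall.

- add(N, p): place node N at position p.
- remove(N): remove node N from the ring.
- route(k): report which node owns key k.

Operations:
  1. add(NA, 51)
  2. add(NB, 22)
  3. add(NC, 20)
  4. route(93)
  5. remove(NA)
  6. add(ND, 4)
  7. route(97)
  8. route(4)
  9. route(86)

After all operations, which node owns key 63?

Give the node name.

Answer: ND

Derivation:
Op 1: add NA@51 -> ring=[51:NA]
Op 2: add NB@22 -> ring=[22:NB,51:NA]
Op 3: add NC@20 -> ring=[20:NC,22:NB,51:NA]
Op 4: route key 93: none >= 93, wrap to smallest pos 20 -> NC
Op 5: remove NA -> ring=[20:NC,22:NB]
Op 6: add ND@4 -> ring=[4:ND,20:NC,22:NB]
Op 7: route key 97: none >= 97, wrap to smallest pos 4 -> ND
Op 8: route key 4: smallest pos >= 4 is 4 -> ND
Op 9: route key 86: none >= 86, wrap to smallest pos 4 -> ND
Final route key 63: none >= 63, wrap to smallest pos 4 -> ND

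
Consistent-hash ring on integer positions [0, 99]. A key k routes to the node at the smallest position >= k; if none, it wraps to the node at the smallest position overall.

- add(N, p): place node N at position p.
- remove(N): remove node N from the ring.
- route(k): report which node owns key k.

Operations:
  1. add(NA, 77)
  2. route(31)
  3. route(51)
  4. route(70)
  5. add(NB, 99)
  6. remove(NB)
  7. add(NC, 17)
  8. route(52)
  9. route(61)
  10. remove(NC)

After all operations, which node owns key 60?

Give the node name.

Answer: NA

Derivation:
Op 1: add NA@77 -> ring=[77:NA]
Op 2: route key 31: smallest pos >= 31 is 77 -> NA
Op 3: route key 51: smallest pos >= 51 is 77 -> NA
Op 4: route key 70: smallest pos >= 70 is 77 -> NA
Op 5: add NB@99 -> ring=[77:NA,99:NB]
Op 6: remove NB -> ring=[77:NA]
Op 7: add NC@17 -> ring=[17:NC,77:NA]
Op 8: route key 52: smallest pos >= 52 is 77 -> NA
Op 9: route key 61: smallest pos >= 61 is 77 -> NA
Op 10: remove NC -> ring=[77:NA]
Final route key 60: smallest pos >= 60 is 77 -> NA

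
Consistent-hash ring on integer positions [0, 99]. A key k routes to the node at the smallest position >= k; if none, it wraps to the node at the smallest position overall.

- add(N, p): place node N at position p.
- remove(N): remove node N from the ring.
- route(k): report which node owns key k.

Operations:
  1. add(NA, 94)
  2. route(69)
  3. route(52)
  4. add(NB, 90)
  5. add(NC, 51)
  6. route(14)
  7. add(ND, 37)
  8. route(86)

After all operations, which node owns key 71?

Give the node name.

Op 1: add NA@94 -> ring=[94:NA]
Op 2: route key 69: smallest pos >= 69 is 94 -> NA
Op 3: route key 52: smallest pos >= 52 is 94 -> NA
Op 4: add NB@90 -> ring=[90:NB,94:NA]
Op 5: add NC@51 -> ring=[51:NC,90:NB,94:NA]
Op 6: route key 14: smallest pos >= 14 is 51 -> NC
Op 7: add ND@37 -> ring=[37:ND,51:NC,90:NB,94:NA]
Op 8: route key 86: smallest pos >= 86 is 90 -> NB
Final route key 71: smallest pos >= 71 is 90 -> NB

Answer: NB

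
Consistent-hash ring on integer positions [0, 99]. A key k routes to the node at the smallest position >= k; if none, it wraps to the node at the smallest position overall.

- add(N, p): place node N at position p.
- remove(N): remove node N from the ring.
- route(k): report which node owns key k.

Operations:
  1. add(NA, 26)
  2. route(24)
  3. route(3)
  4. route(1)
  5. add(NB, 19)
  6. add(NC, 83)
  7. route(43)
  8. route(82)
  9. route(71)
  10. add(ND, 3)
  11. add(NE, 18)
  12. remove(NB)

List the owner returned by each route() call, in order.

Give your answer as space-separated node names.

Answer: NA NA NA NC NC NC

Derivation:
Op 1: add NA@26 -> ring=[26:NA]
Op 2: route key 24: smallest pos >= 24 is 26 -> NA
Op 3: route key 3: smallest pos >= 3 is 26 -> NA
Op 4: route key 1: smallest pos >= 1 is 26 -> NA
Op 5: add NB@19 -> ring=[19:NB,26:NA]
Op 6: add NC@83 -> ring=[19:NB,26:NA,83:NC]
Op 7: route key 43: smallest pos >= 43 is 83 -> NC
Op 8: route key 82: smallest pos >= 82 is 83 -> NC
Op 9: route key 71: smallest pos >= 71 is 83 -> NC
Op 10: add ND@3 -> ring=[3:ND,19:NB,26:NA,83:NC]
Op 11: add NE@18 -> ring=[3:ND,18:NE,19:NB,26:NA,83:NC]
Op 12: remove NB -> ring=[3:ND,18:NE,26:NA,83:NC]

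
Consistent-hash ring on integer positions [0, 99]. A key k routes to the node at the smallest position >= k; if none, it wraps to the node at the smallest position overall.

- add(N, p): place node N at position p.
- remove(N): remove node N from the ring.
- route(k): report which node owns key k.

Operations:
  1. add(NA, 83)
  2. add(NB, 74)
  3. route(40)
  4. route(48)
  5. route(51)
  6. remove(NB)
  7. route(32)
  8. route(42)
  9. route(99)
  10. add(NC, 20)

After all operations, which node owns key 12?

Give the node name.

Op 1: add NA@83 -> ring=[83:NA]
Op 2: add NB@74 -> ring=[74:NB,83:NA]
Op 3: route key 40: smallest pos >= 40 is 74 -> NB
Op 4: route key 48: smallest pos >= 48 is 74 -> NB
Op 5: route key 51: smallest pos >= 51 is 74 -> NB
Op 6: remove NB -> ring=[83:NA]
Op 7: route key 32: smallest pos >= 32 is 83 -> NA
Op 8: route key 42: smallest pos >= 42 is 83 -> NA
Op 9: route key 99: none >= 99, wrap to smallest pos 83 -> NA
Op 10: add NC@20 -> ring=[20:NC,83:NA]
Final route key 12: smallest pos >= 12 is 20 -> NC

Answer: NC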